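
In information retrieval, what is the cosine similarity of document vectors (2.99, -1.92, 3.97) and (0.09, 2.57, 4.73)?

With u = (2.99, -1.92, 3.97), v = (0.09, 2.57, 4.73):
u·v = 2.99·0.09 + (-1.92)·2.57 + 3.97·4.73 = 0.2691 + (-4.9344) + 18.7781 = 14.1128.
|u| = √(2.99² + (-1.92)² + 3.97²) = √(8.9401 + 3.6864 + 15.7609) = √28.3874, |v| = √(0.09² + 2.57² + 4.73²) = √(0.0081 + 6.6049 + 22.3729) = √28.9859.
cos θ = (u·v)/(|u||v|) = 14.1128/(√28.3874·√28.9859) ≈ 0.492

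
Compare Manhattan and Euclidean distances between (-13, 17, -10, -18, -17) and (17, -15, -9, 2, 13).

L1 = |-13 - 17| + |17 - (-15)| + |-10 - (-9)| + |-18 - 2| + |-17 - 13| = 30 + 32 + 1 + 20 + 30 = 113
L2 = √(30² + 32² + 1² + 20² + 30²) = √3225 ≈ 56.7891
L1 ≥ L2 always (equality iff movement is along one axis); L1 > L2 here.
Ratio L1/L2 = 113/√3225 ≈ 1.9898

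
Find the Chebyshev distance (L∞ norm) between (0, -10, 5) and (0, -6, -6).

max(|x_i - y_i|) = max(|0 - 0|, |-10 - (-6)|, |5 - (-6)|) = max(0, 4, 11) = 11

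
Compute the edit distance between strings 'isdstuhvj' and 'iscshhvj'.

Let D[i][j] be the edit distance between the first i characters of 'isdstuhvj' and the first j characters of 'iscshhvj', with D[i][0] = i, D[0][j] = j, and D[i][j] = D[i-1][j-1] if the characters match, else 1 + min(D[i-1][j], D[i][j-1], D[i-1][j-1]). Filling the table (rows: prefixes of 'isdstuhvj', columns: prefixes of 'iscshhvj'):
     ε  i  s  c  s  h  h  v  j
  ε  0  1  2  3  4  5  6  7  8
  i  1  0  1  2  3  4  5  6  7
  s  2  1  0  1  2  3  4  5  6
  d  3  2  1  1  2  3  4  5  6
  s  4  3  2  2  1  2  3  4  5
  t  5  4  3  3  2  2  3  4  5
  u  6  5  4  4  3  3  3  4  5
  h  7  6  5  5  4  3  3  4  5
  v  8  7  6  6  5  4  4  3  4
  j  9  8  7  7  6  5  5  4  3
The bottom-right entry gives D[9][8] = 3, so no sequence of fewer than 3 edits works. Backtracking through the table gives one optimal edit sequence (3 edits):
  isdstuhvj → iscstuhvj (sub d→c @3)
  iscstuhvj → iscsuhvj (del t @5)
  iscsuhvj → iscshhvj (sub u→h @5)
Edit distance = 3.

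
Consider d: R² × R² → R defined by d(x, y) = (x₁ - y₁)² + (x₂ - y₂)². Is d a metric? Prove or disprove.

No. The squared Euclidean distance fails the triangle inequality. Counterexample: x = (0, 0), y = (5, 1), z = (10, 2). d(x,z) = 10² + 2² = 104, but d(x,y) + d(y,z) = (5² + 1²) + (5² + 1²) = 26 + 26 = 52. Since 104 > 52, the triangle inequality is violated. (Note: √d, the ordinary Euclidean distance, IS a metric.)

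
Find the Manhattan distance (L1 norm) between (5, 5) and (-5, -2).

Σ|x_i - y_i| = |5 - (-5)| + |5 - (-2)| = 10 + 7 = 17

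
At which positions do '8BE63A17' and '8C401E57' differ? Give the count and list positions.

Differing positions: 2, 3, 4, 5, 6, 7. Hamming distance = 6.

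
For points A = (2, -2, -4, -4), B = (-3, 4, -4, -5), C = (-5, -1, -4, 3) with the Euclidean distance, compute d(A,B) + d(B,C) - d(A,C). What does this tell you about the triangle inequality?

d(A,B) = √(5² + 6² + 0² + 1²) = √62 ≈ 7.874, d(B,C) = √(2² + 5² + 0² + 8²) = √93 ≈ 9.6437, d(A,C) = √(7² + 1² + 0² + 7²) = √99 ≈ 9.9499.
d(A,B) + d(B,C) - d(A,C) = 7.874 + 9.6437 - 9.9499 = 17.5177 - 9.9499 = 7.5678 (to 4 decimal places). This is ≥ 0, so the triangle inequality holds for these points.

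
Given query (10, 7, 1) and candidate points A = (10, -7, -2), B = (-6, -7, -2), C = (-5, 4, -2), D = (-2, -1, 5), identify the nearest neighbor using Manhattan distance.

Distances: d(A) = 17, d(B) = 33, d(C) = 21, d(D) = 24. Nearest: A = (10, -7, -2) with distance 17.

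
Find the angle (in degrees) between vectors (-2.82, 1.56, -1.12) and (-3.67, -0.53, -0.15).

With u = (-2.82, 1.56, -1.12), v = (-3.67, -0.53, -0.15):
u·v = (-2.82)·(-3.67) + 1.56·(-0.53) + (-1.12)·(-0.15) = 10.3494 + (-0.8268) + 0.168 = 9.6906.
|u| = √((-2.82)² + 1.56² + (-1.12)²) = √(7.9524 + 2.4336 + 1.2544) = √11.6404, |v| = √((-3.67)² + (-0.53)² + (-0.15)²) = √(13.4689 + 0.2809 + 0.0225) = √13.7723.
cos θ = (u·v)/(|u||v|) = 9.6906/(√11.6404·√13.7723) ≈ 0.765356
θ = arccos(0.765356) ≈ 40.06°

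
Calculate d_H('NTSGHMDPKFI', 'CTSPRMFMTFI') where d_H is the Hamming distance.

Differing positions: 1, 4, 5, 7, 8, 9. Hamming distance = 6.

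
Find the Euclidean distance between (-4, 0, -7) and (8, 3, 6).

√(Σ(x_i - y_i)²) = √((-4 - 8)² + (0 - 3)² + (-7 - 6)²)
= √((-12)² + (-3)² + (-13)²) = √(144 + 9 + 169) = √322 ≈ 17.9444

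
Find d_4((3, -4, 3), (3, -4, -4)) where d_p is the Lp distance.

(Σ|x_i - y_i|^4)^(1/4) = (|3 - 3|^4 + |-4 - (-4)|^4 + |3 - (-4)|^4)^(1/4)
= (0^4 + 0^4 + 7^4)^(1/4) = (0 + 0 + 2401)^(1/4) = (2401)^(1/4) = 7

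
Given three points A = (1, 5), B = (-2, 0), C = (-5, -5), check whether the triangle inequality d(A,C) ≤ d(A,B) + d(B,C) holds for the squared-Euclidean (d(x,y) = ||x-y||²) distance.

d(A,B) = 3² + 5² = 34, d(B,C) = 3² + 5² = 34, d(A,C) = 6² + 10² = 136.
d(A,C) = 136 > 34 + 34 = 68. Triangle inequality is VIOLATED. (Squared-Euclidean is not a metric — this is a counterexample.)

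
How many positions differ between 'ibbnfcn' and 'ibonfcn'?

Differing positions: 3. Hamming distance = 1.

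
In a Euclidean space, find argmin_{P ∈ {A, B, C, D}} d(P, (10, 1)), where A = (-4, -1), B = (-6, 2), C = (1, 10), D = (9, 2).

Distances: d(A) ≈ 14.1421, d(B) ≈ 16.0312, d(C) ≈ 12.7279, d(D) ≈ 1.4142. Nearest: D = (9, 2) with distance 1.4142.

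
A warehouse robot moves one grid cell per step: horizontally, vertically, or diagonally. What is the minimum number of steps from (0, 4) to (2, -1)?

max(|x_i - y_i|) = max(|0 - 2|, |4 - (-1)|) = max(2, 5) = 5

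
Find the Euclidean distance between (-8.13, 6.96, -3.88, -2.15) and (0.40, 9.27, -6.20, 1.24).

√(Σ(x_i - y_i)²) = √((-8.13 - 0.4)² + (6.96 - 9.27)² + (-3.88 - (-6.2))² + (-2.15 - 1.24)²)
= √((-8.53)² + (-2.31)² + 2.32² + (-3.39)²) = √(72.7609 + 5.3361 + 5.3824 + 11.4921) = √94.9715 ≈ 9.7453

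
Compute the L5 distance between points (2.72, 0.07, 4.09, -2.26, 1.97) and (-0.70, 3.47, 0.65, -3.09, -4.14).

(Σ|x_i - y_i|^5)^(1/5) = (|2.72 - (-0.7)|^5 + |0.07 - 3.47|^5 + |4.09 - 0.65|^5 + |-2.26 - (-3.09)|^5 + |1.97 - (-4.14)|^5)^(1/5)
= (3.42^5 + 3.4^5 + 3.44^5 + 0.83^5 + 6.11^5)^(1/5) ≈ (467.8757 + 454.3542 + 481.7173 + 0.3939 + 8515.4196)^(1/5) = (9919.7607)^(1/5) ≈ 6.2994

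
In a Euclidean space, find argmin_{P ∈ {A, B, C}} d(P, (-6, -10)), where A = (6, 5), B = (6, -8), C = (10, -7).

Distances: d(A) ≈ 19.2094, d(B) ≈ 12.1655, d(C) ≈ 16.2788. Nearest: B = (6, -8) with distance 12.1655.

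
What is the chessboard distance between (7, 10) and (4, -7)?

max(|x_i - y_i|) = max(|7 - 4|, |10 - (-7)|) = max(3, 17) = 17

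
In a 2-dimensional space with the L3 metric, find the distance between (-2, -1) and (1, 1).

(Σ|x_i - y_i|^3)^(1/3) = (|-2 - 1|^3 + |-1 - 1|^3)^(1/3)
= (3^3 + 2^3)^(1/3) = (27 + 8)^(1/3) = (35)^(1/3) ≈ 3.2711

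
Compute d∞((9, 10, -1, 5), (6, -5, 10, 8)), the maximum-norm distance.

max(|x_i - y_i|) = max(|9 - 6|, |10 - (-5)|, |-1 - 10|, |5 - 8|) = max(3, 15, 11, 3) = 15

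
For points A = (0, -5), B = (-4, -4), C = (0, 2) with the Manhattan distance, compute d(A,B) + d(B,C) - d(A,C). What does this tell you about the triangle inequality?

d(A,B) = 4 + 1 = 5, d(B,C) = 4 + 6 = 10, d(A,C) = 0 + 7 = 7.
d(A,B) + d(B,C) - d(A,C) = 5 + 10 - 7 = 15 - 7 = 8. This is ≥ 0, so the triangle inequality holds for these points.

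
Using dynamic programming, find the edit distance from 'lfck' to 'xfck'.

Let D[i][j] be the edit distance between the first i characters of 'lfck' and the first j characters of 'xfck', with D[i][0] = i, D[0][j] = j, and D[i][j] = D[i-1][j-1] if the characters match, else 1 + min(D[i-1][j], D[i][j-1], D[i-1][j-1]). Filling the table (rows: prefixes of 'lfck', columns: prefixes of 'xfck'):
     ε  x  f  c  k
  ε  0  1  2  3  4
  l  1  1  2  3  4
  f  2  2  1  2  3
  c  3  3  2  1  2
  k  4  4  3  2  1
The bottom-right entry gives D[4][4] = 1, so no sequence of fewer than 1 edit works. Backtracking through the table gives one optimal edit sequence (1 edit):
  lfck → xfck (sub l→x @1)
Edit distance = 1.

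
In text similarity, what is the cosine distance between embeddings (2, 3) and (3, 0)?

With u = (2, 3), v = (3, 0):
u·v = 2·3 + 3·0 = 6 + 0 = 6.
|u| = √(2² + 3²) = √13, |v| = √(3² + 0²) = √9, so |u||v| = √(13·9) = √117.
cos θ = (u·v)/(|u||v|) = 6/√117 ≈ 0.5547
Cosine distance = 1 - cos θ ≈ 1 - 0.5547 = 0.4453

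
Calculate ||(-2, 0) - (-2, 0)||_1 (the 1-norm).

Σ|x_i - y_i| = |-2 - (-2)| + |0 - 0| = 0 + 0 = 0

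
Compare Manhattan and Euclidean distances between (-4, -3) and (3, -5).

L1 = |-4 - 3| + |-3 - (-5)| = 7 + 2 = 9
L2 = √(7² + 2²) = √53 ≈ 7.2801
L1 ≥ L2 always (equality iff movement is along one axis); L1 > L2 here.
Ratio L1/L2 = 9/√53 ≈ 1.2362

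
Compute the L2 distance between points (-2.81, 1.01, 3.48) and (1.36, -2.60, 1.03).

(Σ|x_i - y_i|^2)^(1/2) = (|-2.81 - 1.36|^2 + |1.01 - (-2.6)|^2 + |3.48 - 1.03|^2)^(1/2)
= (4.17^2 + 3.61^2 + 2.45^2)^(1/2) = (17.3889 + 13.0321 + 6.0025)^(1/2) = (36.4235)^(1/2) ≈ 6.0352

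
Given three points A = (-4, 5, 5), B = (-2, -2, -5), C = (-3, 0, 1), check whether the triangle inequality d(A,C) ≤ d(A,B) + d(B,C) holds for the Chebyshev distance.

d(A,B) = max(2, 7, 10) = 10, d(B,C) = max(1, 2, 6) = 6, d(A,C) = max(1, 5, 4) = 5.
d(A,C) = 5 ≤ 10 + 6 = 16. Triangle inequality is satisfied.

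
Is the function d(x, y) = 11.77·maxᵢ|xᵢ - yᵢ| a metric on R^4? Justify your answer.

Yes. The L∞ (Chebyshev) norm induces a metric on R^4, and multiplying a metric by a positive constant 11.77 > 0 preserves all four axioms: non-negativity (11.77·||x-y|| ≥ 0), identity (11.77·||x-y|| = 0 ⟺ ||x-y|| = 0 ⟺ x = y), symmetry (||x-y|| = ||y-x||), and the triangle inequality (11.77·||x-z|| ≤ 11.77·||x-y|| + 11.77·||y-z||). So d is a metric.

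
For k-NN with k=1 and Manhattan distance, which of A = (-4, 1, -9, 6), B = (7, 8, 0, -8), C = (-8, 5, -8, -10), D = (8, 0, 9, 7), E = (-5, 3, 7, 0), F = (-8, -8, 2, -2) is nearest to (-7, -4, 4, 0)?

Distances: d(A) = 27, d(B) = 38, d(C) = 32, d(D) = 31, d(E) = 12, d(F) = 9. Nearest: F = (-8, -8, 2, -2) with distance 9.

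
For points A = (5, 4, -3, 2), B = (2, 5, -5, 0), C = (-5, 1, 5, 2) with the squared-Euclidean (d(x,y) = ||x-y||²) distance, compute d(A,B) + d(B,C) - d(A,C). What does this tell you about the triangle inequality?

d(A,B) = 3² + 1² + 2² + 2² = 18, d(B,C) = 7² + 4² + 10² + 2² = 169, d(A,C) = 10² + 3² + 8² + 0² = 173.
d(A,B) + d(B,C) - d(A,C) = 18 + 169 - 173 = 187 - 173 = 14. This is ≥ 0, so the triangle inequality holds for these points.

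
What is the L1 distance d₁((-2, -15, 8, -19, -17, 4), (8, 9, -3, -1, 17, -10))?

Σ|x_i - y_i| = |-2 - 8| + |-15 - 9| + |8 - (-3)| + |-19 - (-1)| + |-17 - 17| + |4 - (-10)| = 10 + 24 + 11 + 18 + 34 + 14 = 111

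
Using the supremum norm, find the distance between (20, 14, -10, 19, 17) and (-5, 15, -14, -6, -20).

max(|x_i - y_i|) = max(|20 - (-5)|, |14 - 15|, |-10 - (-14)|, |19 - (-6)|, |17 - (-20)|) = max(25, 1, 4, 25, 37) = 37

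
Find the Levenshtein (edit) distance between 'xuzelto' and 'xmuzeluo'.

Let D[i][j] be the edit distance between the first i characters of 'xuzelto' and the first j characters of 'xmuzeluo', with D[i][0] = i, D[0][j] = j, and D[i][j] = D[i-1][j-1] if the characters match, else 1 + min(D[i-1][j], D[i][j-1], D[i-1][j-1]). Filling the table (rows: prefixes of 'xuzelto', columns: prefixes of 'xmuzeluo'):
     ε  x  m  u  z  e  l  u  o
  ε  0  1  2  3  4  5  6  7  8
  x  1  0  1  2  3  4  5  6  7
  u  2  1  1  1  2  3  4  5  6
  z  3  2  2  2  1  2  3  4  5
  e  4  3  3  3  2  1  2  3  4
  l  5  4  4  4  3  2  1  2  3
  t  6  5  5  5  4  3  2  2  3
  o  7  6  6  6  5  4  3  3  2
The bottom-right entry gives D[7][8] = 2, so no sequence of fewer than 2 edits works. Backtracking through the table gives one optimal edit sequence (2 edits):
  xuzelto → xmuzelto (ins m @2)
  xmuzelto → xmuzeluo (sub t→u @7)
Edit distance = 2.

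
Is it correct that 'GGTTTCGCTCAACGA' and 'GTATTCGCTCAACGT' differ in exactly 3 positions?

Differing positions: 2, 3, 15. Hamming distance = 3, so the claim is true.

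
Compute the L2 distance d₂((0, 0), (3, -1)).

√(Σ(x_i - y_i)²) = √((0 - 3)² + (0 - (-1))²)
= √((-3)² + 1²) = √(9 + 1) = √10 ≈ 3.1623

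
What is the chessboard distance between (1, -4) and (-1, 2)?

max(|x_i - y_i|) = max(|1 - (-1)|, |-4 - 2|) = max(2, 6) = 6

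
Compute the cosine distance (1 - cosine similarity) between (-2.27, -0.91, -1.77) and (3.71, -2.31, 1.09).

With u = (-2.27, -0.91, -1.77), v = (3.71, -2.31, 1.09):
u·v = (-2.27)·3.71 + (-0.91)·(-2.31) + (-1.77)·1.09 = (-8.4217) + 2.1021 + (-1.9293) = -8.2489.
|u| = √((-2.27)² + (-0.91)² + (-1.77)²) = √(5.1529 + 0.8281 + 3.1329) = √9.1139, |v| = √(3.71² + (-2.31)² + 1.09²) = √(13.7641 + 5.3361 + 1.1881) = √20.2883.
cos θ = (u·v)/(|u||v|) = -8.2489/(√9.1139·√20.2883) ≈ -0.6066
Cosine distance = 1 - cos θ ≈ 1 - (-0.6066) = 1.6066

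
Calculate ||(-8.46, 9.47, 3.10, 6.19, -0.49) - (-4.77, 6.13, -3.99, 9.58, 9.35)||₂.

√(Σ(x_i - y_i)²) = √((-8.46 - (-4.77))² + (9.47 - 6.13)² + (3.1 - (-3.99))² + (6.19 - 9.58)² + (-0.49 - 9.35)²)
= √((-3.69)² + 3.34² + 7.09² + (-3.39)² + (-9.84)²) = √(13.6161 + 11.1556 + 50.2681 + 11.4921 + 96.8256) = √183.3575 ≈ 13.541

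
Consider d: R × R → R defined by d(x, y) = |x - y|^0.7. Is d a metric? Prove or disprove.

Yes. With 0 < p = 0.7 ≤ 1, d(x,y) = |x-y|^0.7 is a metric on R. Non-negativity and symmetry are immediate; |x-y|^0.7 = 0 ⟺ |x-y| = 0 ⟺ x = y. For the triangle inequality, the function t ↦ t^0.7 is subadditive on [0,∞) when p ≤ 1, so |x-z|^0.7 ≤ (|x-y| + |y-z|)^0.7 ≤ |x-y|^0.7 + |y-z|^0.7.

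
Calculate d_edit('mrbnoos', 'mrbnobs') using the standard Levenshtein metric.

Let D[i][j] be the edit distance between the first i characters of 'mrbnoos' and the first j characters of 'mrbnobs', with D[i][0] = i, D[0][j] = j, and D[i][j] = D[i-1][j-1] if the characters match, else 1 + min(D[i-1][j], D[i][j-1], D[i-1][j-1]). Filling the table (rows: prefixes of 'mrbnoos', columns: prefixes of 'mrbnobs'):
     ε  m  r  b  n  o  b  s
  ε  0  1  2  3  4  5  6  7
  m  1  0  1  2  3  4  5  6
  r  2  1  0  1  2  3  4  5
  b  3  2  1  0  1  2  3  4
  n  4  3  2  1  0  1  2  3
  o  5  4  3  2  1  0  1  2
  o  6  5  4  3  2  1  1  2
  s  7  6  5  4  3  2  2  1
The bottom-right entry gives D[7][7] = 1, so no sequence of fewer than 1 edit works. Backtracking through the table gives one optimal edit sequence (1 edit):
  mrbnoos → mrbnobs (sub o→b @6)
Edit distance = 1.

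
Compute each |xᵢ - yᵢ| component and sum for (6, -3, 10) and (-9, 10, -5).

Σ|x_i - y_i| = |6 - (-9)| + |-3 - 10| + |10 - (-5)| = 15 + 13 + 15 = 43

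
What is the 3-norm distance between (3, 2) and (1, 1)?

(Σ|x_i - y_i|^3)^(1/3) = (|3 - 1|^3 + |2 - 1|^3)^(1/3)
= (2^3 + 1^3)^(1/3) = (8 + 1)^(1/3) = (9)^(1/3) ≈ 2.0801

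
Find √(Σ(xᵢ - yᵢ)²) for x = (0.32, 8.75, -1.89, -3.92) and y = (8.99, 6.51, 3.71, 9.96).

√(Σ(x_i - y_i)²) = √((0.32 - 8.99)² + (8.75 - 6.51)² + (-1.89 - 3.71)² + (-3.92 - 9.96)²)
= √((-8.67)² + 2.24² + (-5.6)² + (-13.88)²) = √(75.1689 + 5.0176 + 31.36 + 192.6544) = √304.2009 ≈ 17.4414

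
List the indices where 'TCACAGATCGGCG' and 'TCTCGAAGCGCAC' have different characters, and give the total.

Differing positions: 3, 5, 6, 8, 11, 12, 13. Hamming distance = 7.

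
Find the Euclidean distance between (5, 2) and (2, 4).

√(Σ(x_i - y_i)²) = √((5 - 2)² + (2 - 4)²)
= √(3² + (-2)²) = √(9 + 4) = √13 ≈ 3.6056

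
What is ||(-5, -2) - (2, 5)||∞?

max(|x_i - y_i|) = max(|-5 - 2|, |-2 - 5|) = max(7, 7) = 7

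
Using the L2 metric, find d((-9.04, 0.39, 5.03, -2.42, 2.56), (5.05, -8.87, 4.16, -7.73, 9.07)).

√(Σ(x_i - y_i)²) = √((-9.04 - 5.05)² + (0.39 - (-8.87))² + (5.03 - 4.16)² + (-2.42 - (-7.73))² + (2.56 - 9.07)²)
= √((-14.09)² + 9.26² + 0.87² + 5.31² + (-6.51)²) = √(198.5281 + 85.7476 + 0.7569 + 28.1961 + 42.3801) = √355.6088 ≈ 18.8576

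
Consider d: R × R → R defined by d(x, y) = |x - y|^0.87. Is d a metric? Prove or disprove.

Yes. With 0 < p = 0.87 ≤ 1, d(x,y) = |x-y|^0.87 is a metric on R. Non-negativity and symmetry are immediate; |x-y|^0.87 = 0 ⟺ |x-y| = 0 ⟺ x = y. For the triangle inequality, the function t ↦ t^0.87 is subadditive on [0,∞) when p ≤ 1, so |x-z|^0.87 ≤ (|x-y| + |y-z|)^0.87 ≤ |x-y|^0.87 + |y-z|^0.87.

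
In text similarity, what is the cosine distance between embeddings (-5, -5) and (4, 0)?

With u = (-5, -5), v = (4, 0):
u·v = (-5)·4 + (-5)·0 = (-20) + 0 = -20.
|u| = √((-5)² + (-5)²) = √50, |v| = √(4² + 0²) = √16, so |u||v| = √(50·16) = √800.
cos θ = (u·v)/(|u||v|) = -20/√800 ≈ -0.7071
Cosine distance = 1 - cos θ ≈ 1 - (-0.7071) = 1.7071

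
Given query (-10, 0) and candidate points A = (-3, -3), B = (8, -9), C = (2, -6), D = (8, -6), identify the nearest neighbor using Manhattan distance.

Distances: d(A) = 10, d(B) = 27, d(C) = 18, d(D) = 24. Nearest: A = (-3, -3) with distance 10.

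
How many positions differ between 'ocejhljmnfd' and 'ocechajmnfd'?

Differing positions: 4, 6. Hamming distance = 2.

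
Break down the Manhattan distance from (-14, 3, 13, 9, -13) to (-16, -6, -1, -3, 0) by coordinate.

Σ|x_i - y_i| = |-14 - (-16)| + |3 - (-6)| + |13 - (-1)| + |9 - (-3)| + |-13 - 0| = 2 + 9 + 14 + 12 + 13 = 50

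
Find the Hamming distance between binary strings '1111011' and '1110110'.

Differing positions: 4, 5, 7. Hamming distance = 3.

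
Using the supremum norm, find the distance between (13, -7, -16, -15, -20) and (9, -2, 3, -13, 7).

max(|x_i - y_i|) = max(|13 - 9|, |-7 - (-2)|, |-16 - 3|, |-15 - (-13)|, |-20 - 7|) = max(4, 5, 19, 2, 27) = 27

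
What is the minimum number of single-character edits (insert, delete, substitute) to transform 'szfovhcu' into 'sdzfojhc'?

Let D[i][j] be the edit distance between the first i characters of 'szfovhcu' and the first j characters of 'sdzfojhc', with D[i][0] = i, D[0][j] = j, and D[i][j] = D[i-1][j-1] if the characters match, else 1 + min(D[i-1][j], D[i][j-1], D[i-1][j-1]). Filling the table (rows: prefixes of 'szfovhcu', columns: prefixes of 'sdzfojhc'):
     ε  s  d  z  f  o  j  h  c
  ε  0  1  2  3  4  5  6  7  8
  s  1  0  1  2  3  4  5  6  7
  z  2  1  1  1  2  3  4  5  6
  f  3  2  2  2  1  2  3  4  5
  o  4  3  3  3  2  1  2  3  4
  v  5  4  4  4  3  2  2  3  4
  h  6  5  5  5  4  3  3  2  3
  c  7  6  6  6  5  4  4  3  2
  u  8  7  7  7  6  5  5  4  3
The bottom-right entry gives D[8][8] = 3, so no sequence of fewer than 3 edits works. Backtracking through the table gives one optimal edit sequence (3 edits):
  szfovhcu → sdzfovhcu (ins d @2)
  sdzfovhcu → sdzfojhcu (sub v→j @6)
  sdzfojhcu → sdzfojhc (del u @9)
Edit distance = 3.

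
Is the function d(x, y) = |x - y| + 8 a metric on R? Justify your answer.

No. d fails identity of indiscernibles (specifically d(x,x) = 0): d(-7, -7) = |-7 - (-7)| + 8 = 0 + 8 = 8 ≠ 0.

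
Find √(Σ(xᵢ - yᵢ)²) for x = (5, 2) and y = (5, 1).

√(Σ(x_i - y_i)²) = √((5 - 5)² + (2 - 1)²)
= √(0² + 1²) = √(0 + 1) = √1 = 1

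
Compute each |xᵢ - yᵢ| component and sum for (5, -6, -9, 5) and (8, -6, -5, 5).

Σ|x_i - y_i| = |5 - 8| + |-6 - (-6)| + |-9 - (-5)| + |5 - 5| = 3 + 0 + 4 + 0 = 7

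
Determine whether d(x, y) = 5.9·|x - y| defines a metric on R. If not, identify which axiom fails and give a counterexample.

Yes. Since |x - y| is a metric on R and 5.9 > 0, the positive scalar multiple 5.9·|x - y| is also a metric: scaling by a positive constant preserves non-negativity, identity (d=0 ⟺ |x-y|=0 ⟺ x=y), symmetry, and the triangle inequality.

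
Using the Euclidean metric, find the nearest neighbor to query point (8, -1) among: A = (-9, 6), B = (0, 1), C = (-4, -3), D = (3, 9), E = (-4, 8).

Distances: d(A) ≈ 18.3848, d(B) ≈ 8.2462, d(C) ≈ 12.1655, d(D) ≈ 11.1803, d(E) = 15. Nearest: B = (0, 1) with distance 8.2462.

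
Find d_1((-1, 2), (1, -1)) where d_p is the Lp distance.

Σ|x_i - y_i| = |-1 - 1| + |2 - (-1)| = 2 + 3 = 5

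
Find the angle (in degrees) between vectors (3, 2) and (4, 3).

With u = (3, 2), v = (4, 3):
u·v = 3·4 + 2·3 = 12 + 6 = 18.
|u| = √(3² + 2²) = √13, |v| = √(4² + 3²) = √25, so |u||v| = √(13·25) = √325.
cos θ = (u·v)/(|u||v|) = 18/√325 ≈ 0.99846
θ = arccos(0.99846) ≈ 3.18°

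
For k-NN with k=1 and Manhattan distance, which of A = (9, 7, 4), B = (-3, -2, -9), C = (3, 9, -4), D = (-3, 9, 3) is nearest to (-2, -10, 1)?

Distances: d(A) = 31, d(B) = 19, d(C) = 29, d(D) = 22. Nearest: B = (-3, -2, -9) with distance 19.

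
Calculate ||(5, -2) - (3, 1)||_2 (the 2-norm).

(Σ|x_i - y_i|^2)^(1/2) = (|5 - 3|^2 + |-2 - 1|^2)^(1/2)
= (2^2 + 3^2)^(1/2) = (4 + 9)^(1/2) = (13)^(1/2) ≈ 3.6056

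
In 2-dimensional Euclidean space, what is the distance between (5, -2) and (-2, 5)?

√(Σ(x_i - y_i)²) = √((5 - (-2))² + (-2 - 5)²)
= √(7² + (-7)²) = √(49 + 49) = √98 ≈ 9.8995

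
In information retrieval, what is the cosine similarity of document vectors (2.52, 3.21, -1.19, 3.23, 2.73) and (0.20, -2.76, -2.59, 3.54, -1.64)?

With u = (2.52, 3.21, -1.19, 3.23, 2.73), v = (0.20, -2.76, -2.59, 3.54, -1.64):
u·v = 2.52·0.2 + 3.21·(-2.76) + (-1.19)·(-2.59) + 3.23·3.54 + 2.73·(-1.64) = 0.504 + (-8.8596) + 3.0821 + 11.4342 + (-4.4772) = 1.6835.
|u| = √(2.52² + 3.21² + (-1.19)² + 3.23² + 2.73²) = √(6.3504 + 10.3041 + 1.4161 + 10.4329 + 7.4529) = √35.9564, |v| = √(0.2² + (-2.76)² + (-2.59)² + 3.54² + (-1.64)²) = √(0.04 + 7.6176 + 6.7081 + 12.5316 + 2.6896) = √29.5869.
cos θ = (u·v)/(|u||v|) = 1.6835/(√35.9564·√29.5869) ≈ 0.0516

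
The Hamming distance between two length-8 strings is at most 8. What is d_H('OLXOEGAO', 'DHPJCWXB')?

Differing positions: 1, 2, 3, 4, 5, 6, 7, 8. Hamming distance = 8. The maximum possible Hamming distance for length-8 strings is 8, so d_H/8 = 8/8 = 1.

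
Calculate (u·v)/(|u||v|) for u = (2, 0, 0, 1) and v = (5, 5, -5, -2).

With u = (2, 0, 0, 1), v = (5, 5, -5, -2):
u·v = 2·5 + 0·5 + 0·(-5) + 1·(-2) = 10 + 0 + 0 + (-2) = 8.
|u| = √(2² + 0² + 0² + 1²) = √5, |v| = √(5² + 5² + (-5)² + (-2)²) = √79, so |u||v| = √(5·79) = √395.
cos θ = (u·v)/(|u||v|) = 8/√395 ≈ 0.4025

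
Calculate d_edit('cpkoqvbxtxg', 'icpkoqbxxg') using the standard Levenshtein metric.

Let D[i][j] be the edit distance between the first i characters of 'cpkoqvbxtxg' and the first j characters of 'icpkoqbxxg', with D[i][0] = i, D[0][j] = j, and D[i][j] = D[i-1][j-1] if the characters match, else 1 + min(D[i-1][j], D[i][j-1], D[i-1][j-1]). Filling the table (rows: prefixes of 'cpkoqvbxtxg', columns: prefixes of 'icpkoqbxxg'):
     ε  i  c  p  k  o  q  b  x  x  g
  ε  0  1  2  3  4  5  6  7  8  9 10
  c  1  1  1  2  3  4  5  6  7  8  9
  p  2  2  2  1  2  3  4  5  6  7  8
  k  3  3  3  2  1  2  3  4  5  6  7
  o  4  4  4  3  2  1  2  3  4  5  6
  q  5  5  5  4  3  2  1  2  3  4  5
  v  6  6  6  5  4  3  2  2  3  4  5
  b  7  7  7  6  5  4  3  2  3  4  5
  x  8  8  8  7  6  5  4  3  2  3  4
  t  9  9  9  8  7  6  5  4  3  3  4
  x 10 10 10  9  8  7  6  5  4  3  4
  g 11 11 11 10  9  8  7  6  5  4  3
The bottom-right entry gives D[11][10] = 3, so no sequence of fewer than 3 edits works. Backtracking through the table gives one optimal edit sequence (3 edits):
  cpkoqvbxtxg → icpkoqvbxtxg (ins i @1)
  icpkoqvbxtxg → icpkoqbxtxg (del v @7)
  icpkoqbxtxg → icpkoqbxxg (del t @9)
Edit distance = 3.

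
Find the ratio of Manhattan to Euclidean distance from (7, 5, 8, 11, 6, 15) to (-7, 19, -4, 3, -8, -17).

L1 = |7 - (-7)| + |5 - 19| + |8 - (-4)| + |11 - 3| + |6 - (-8)| + |15 - (-17)| = 14 + 14 + 12 + 8 + 14 + 32 = 94
L2 = √(14² + 14² + 12² + 8² + 14² + 32²) = √1820 ≈ 42.6615
L1 ≥ L2 always (equality iff movement is along one axis); L1 > L2 here.
Ratio L1/L2 = 94/√1820 ≈ 2.2034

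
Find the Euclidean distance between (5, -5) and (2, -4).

√(Σ(x_i - y_i)²) = √((5 - 2)² + (-5 - (-4))²)
= √(3² + (-1)²) = √(9 + 1) = √10 ≈ 3.1623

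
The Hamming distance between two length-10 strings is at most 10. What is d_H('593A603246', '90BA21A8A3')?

Differing positions: 1, 2, 3, 5, 6, 7, 8, 9, 10. Hamming distance = 9. The maximum possible Hamming distance for length-10 strings is 10, so d_H/10 = 9/10 = 0.9.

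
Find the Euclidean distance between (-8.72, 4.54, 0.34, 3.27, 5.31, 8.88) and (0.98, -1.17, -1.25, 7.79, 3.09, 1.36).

√(Σ(x_i - y_i)²) = √((-8.72 - 0.98)² + (4.54 - (-1.17))² + (0.34 - (-1.25))² + (3.27 - 7.79)² + (5.31 - 3.09)² + (8.88 - 1.36)²)
= √((-9.7)² + 5.71² + 1.59² + (-4.52)² + 2.22² + 7.52²) = √(94.09 + 32.6041 + 2.5281 + 20.4304 + 4.9284 + 56.5504) = √211.1314 ≈ 14.5304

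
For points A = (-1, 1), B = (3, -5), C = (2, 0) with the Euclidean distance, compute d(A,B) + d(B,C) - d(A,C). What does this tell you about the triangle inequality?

d(A,B) = √(4² + 6²) = √52 ≈ 7.2111, d(B,C) = √(1² + 5²) = √26 ≈ 5.099, d(A,C) = √(3² + 1²) = √10 ≈ 3.1623.
d(A,B) + d(B,C) - d(A,C) = 7.2111 + 5.099 - 3.1623 = 12.3101 - 3.1623 = 9.1478 (to 4 decimal places). This is ≥ 0, so the triangle inequality holds for these points.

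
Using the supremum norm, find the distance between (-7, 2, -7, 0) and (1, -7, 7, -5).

max(|x_i - y_i|) = max(|-7 - 1|, |2 - (-7)|, |-7 - 7|, |0 - (-5)|) = max(8, 9, 14, 5) = 14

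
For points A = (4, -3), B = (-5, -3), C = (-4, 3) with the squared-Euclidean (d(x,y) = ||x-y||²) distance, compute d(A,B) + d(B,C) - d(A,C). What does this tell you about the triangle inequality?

d(A,B) = 9² + 0² = 81, d(B,C) = 1² + 6² = 37, d(A,C) = 8² + 6² = 100.
d(A,B) + d(B,C) - d(A,C) = 81 + 37 - 100 = 118 - 100 = 18. This is ≥ 0, so the triangle inequality holds for these points.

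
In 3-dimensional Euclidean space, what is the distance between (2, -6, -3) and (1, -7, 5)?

√(Σ(x_i - y_i)²) = √((2 - 1)² + (-6 - (-7))² + (-3 - 5)²)
= √(1² + 1² + (-8)²) = √(1 + 1 + 64) = √66 ≈ 8.124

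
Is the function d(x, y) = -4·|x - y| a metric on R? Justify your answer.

No. With c = -4 < 0, d fails non-negativity: d(6, 15) = -4·|6 - 15| = -4·9 = -36 < 0.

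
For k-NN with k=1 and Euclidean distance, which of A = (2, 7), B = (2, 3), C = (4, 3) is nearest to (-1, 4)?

Distances: d(A) ≈ 4.2426, d(B) ≈ 3.1623, d(C) ≈ 5.099. Nearest: B = (2, 3) with distance 3.1623.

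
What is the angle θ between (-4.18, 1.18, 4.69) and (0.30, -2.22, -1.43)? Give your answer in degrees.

With u = (-4.18, 1.18, 4.69), v = (0.30, -2.22, -1.43):
u·v = (-4.18)·0.3 + 1.18·(-2.22) + 4.69·(-1.43) = (-1.254) + (-2.6196) + (-6.7067) = -10.5803.
|u| = √((-4.18)² + 1.18² + 4.69²) = √(17.4724 + 1.3924 + 21.9961) = √40.8609, |v| = √(0.3² + (-2.22)² + (-1.43)²) = √(0.09 + 4.9284 + 2.0449) = √7.0633.
cos θ = (u·v)/(|u||v|) = -10.5803/(√40.8609·√7.0633) ≈ -0.622788
θ = arccos(-0.622788) ≈ 128.52°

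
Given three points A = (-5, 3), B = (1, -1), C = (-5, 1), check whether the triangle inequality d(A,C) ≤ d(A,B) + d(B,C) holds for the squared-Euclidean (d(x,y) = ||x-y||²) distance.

d(A,B) = 6² + 4² = 52, d(B,C) = 6² + 2² = 40, d(A,C) = 0² + 2² = 4.
d(A,C) = 4 ≤ 52 + 40 = 92. Triangle inequality is satisfied.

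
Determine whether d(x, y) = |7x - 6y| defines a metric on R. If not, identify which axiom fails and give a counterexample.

No. d fails symmetry: d(9, 4) = |7·9 - 6·4| = |39| = 39, but d(4, 9) = |7·4 - 6·9| = |-26| = 26. Since 39 ≠ 26, d(x,y) ≠ d(y,x) in general.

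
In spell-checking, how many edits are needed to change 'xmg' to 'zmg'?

Let D[i][j] be the edit distance between the first i characters of 'xmg' and the first j characters of 'zmg', with D[i][0] = i, D[0][j] = j, and D[i][j] = D[i-1][j-1] if the characters match, else 1 + min(D[i-1][j], D[i][j-1], D[i-1][j-1]). Filling the table (rows: prefixes of 'xmg', columns: prefixes of 'zmg'):
     ε  z  m  g
  ε  0  1  2  3
  x  1  1  2  3
  m  2  2  1  2
  g  3  3  2  1
The bottom-right entry gives D[3][3] = 1, so no sequence of fewer than 1 edit works. Backtracking through the table gives one optimal edit sequence (1 edit):
  xmg → zmg (sub x→z @1)
Edit distance = 1.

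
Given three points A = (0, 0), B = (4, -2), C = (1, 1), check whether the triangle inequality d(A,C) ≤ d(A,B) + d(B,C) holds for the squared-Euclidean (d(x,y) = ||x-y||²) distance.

d(A,B) = 4² + 2² = 20, d(B,C) = 3² + 3² = 18, d(A,C) = 1² + 1² = 2.
d(A,C) = 2 ≤ 20 + 18 = 38. Triangle inequality is satisfied.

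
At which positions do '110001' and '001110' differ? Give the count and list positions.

Differing positions: 1, 2, 3, 4, 5, 6. Hamming distance = 6.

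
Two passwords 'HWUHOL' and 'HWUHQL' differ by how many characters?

Differing positions: 5. Hamming distance = 1.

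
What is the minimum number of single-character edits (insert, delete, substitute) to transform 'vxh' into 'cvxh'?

Let D[i][j] be the edit distance between the first i characters of 'vxh' and the first j characters of 'cvxh', with D[i][0] = i, D[0][j] = j, and D[i][j] = D[i-1][j-1] if the characters match, else 1 + min(D[i-1][j], D[i][j-1], D[i-1][j-1]). Filling the table (rows: prefixes of 'vxh', columns: prefixes of 'cvxh'):
     ε  c  v  x  h
  ε  0  1  2  3  4
  v  1  1  1  2  3
  x  2  2  2  1  2
  h  3  3  3  2  1
The bottom-right entry gives D[3][4] = 1, so no sequence of fewer than 1 edit works. Backtracking through the table gives one optimal edit sequence (1 edit):
  vxh → cvxh (ins c @1)
Edit distance = 1.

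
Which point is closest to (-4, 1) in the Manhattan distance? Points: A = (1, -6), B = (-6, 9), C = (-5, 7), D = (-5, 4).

Distances: d(A) = 12, d(B) = 10, d(C) = 7, d(D) = 4. Nearest: D = (-5, 4) with distance 4.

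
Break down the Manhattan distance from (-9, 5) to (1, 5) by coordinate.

Σ|x_i - y_i| = |-9 - 1| + |5 - 5| = 10 + 0 = 10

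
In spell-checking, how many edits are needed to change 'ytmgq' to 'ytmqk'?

Let D[i][j] be the edit distance between the first i characters of 'ytmgq' and the first j characters of 'ytmqk', with D[i][0] = i, D[0][j] = j, and D[i][j] = D[i-1][j-1] if the characters match, else 1 + min(D[i-1][j], D[i][j-1], D[i-1][j-1]). Filling the table (rows: prefixes of 'ytmgq', columns: prefixes of 'ytmqk'):
     ε  y  t  m  q  k
  ε  0  1  2  3  4  5
  y  1  0  1  2  3  4
  t  2  1  0  1  2  3
  m  3  2  1  0  1  2
  g  4  3  2  1  1  2
  q  5  4  3  2  1  2
The bottom-right entry gives D[5][5] = 2, so no sequence of fewer than 2 edits works. Backtracking through the table gives one optimal edit sequence (2 edits):
  ytmgq → ytmqq (sub g→q @4)
  ytmqq → ytmqk (sub q→k @5)
Edit distance = 2.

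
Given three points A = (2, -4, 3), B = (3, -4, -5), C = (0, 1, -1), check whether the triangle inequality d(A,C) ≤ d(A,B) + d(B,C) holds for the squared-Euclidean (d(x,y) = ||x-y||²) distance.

d(A,B) = 1² + 0² + 8² = 65, d(B,C) = 3² + 5² + 4² = 50, d(A,C) = 2² + 5² + 4² = 45.
d(A,C) = 45 ≤ 65 + 50 = 115. Triangle inequality is satisfied.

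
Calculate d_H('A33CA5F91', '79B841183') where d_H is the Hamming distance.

Differing positions: 1, 2, 3, 4, 5, 6, 7, 8, 9. Hamming distance = 9.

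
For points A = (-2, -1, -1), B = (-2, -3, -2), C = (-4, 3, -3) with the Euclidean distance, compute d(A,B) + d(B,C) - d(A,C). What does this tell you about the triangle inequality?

d(A,B) = √(0² + 2² + 1²) = √5 ≈ 2.2361, d(B,C) = √(2² + 6² + 1²) = √41 ≈ 6.4031, d(A,C) = √(2² + 4² + 2²) = √24 ≈ 4.899.
d(A,B) + d(B,C) - d(A,C) = 2.2361 + 6.4031 - 4.899 = 8.6392 - 4.899 = 3.7402 (to 4 decimal places). This is ≥ 0, so the triangle inequality holds for these points.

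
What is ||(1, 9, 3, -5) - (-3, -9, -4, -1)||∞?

max(|x_i - y_i|) = max(|1 - (-3)|, |9 - (-9)|, |3 - (-4)|, |-5 - (-1)|) = max(4, 18, 7, 4) = 18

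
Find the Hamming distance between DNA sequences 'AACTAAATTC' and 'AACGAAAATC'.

Differing positions: 4, 8. Hamming distance = 2.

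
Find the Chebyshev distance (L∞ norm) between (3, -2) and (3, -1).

max(|x_i - y_i|) = max(|3 - 3|, |-2 - (-1)|) = max(0, 1) = 1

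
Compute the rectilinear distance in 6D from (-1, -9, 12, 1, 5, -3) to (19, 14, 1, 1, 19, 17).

Σ|x_i - y_i| = |-1 - 19| + |-9 - 14| + |12 - 1| + |1 - 1| + |5 - 19| + |-3 - 17| = 20 + 23 + 11 + 0 + 14 + 20 = 88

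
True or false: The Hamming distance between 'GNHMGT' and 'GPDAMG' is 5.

Differing positions: 2, 3, 4, 5, 6. Hamming distance = 5, so the claim is true.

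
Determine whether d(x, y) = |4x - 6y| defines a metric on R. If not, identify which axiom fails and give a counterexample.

No. d fails symmetry: d(5, 6) = |4·5 - 6·6| = |-16| = 16, but d(6, 5) = |4·6 - 6·5| = |-6| = 6. Since 16 ≠ 6, d(x,y) ≠ d(y,x) in general.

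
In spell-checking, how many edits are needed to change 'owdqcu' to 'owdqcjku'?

Let D[i][j] be the edit distance between the first i characters of 'owdqcu' and the first j characters of 'owdqcjku', with D[i][0] = i, D[0][j] = j, and D[i][j] = D[i-1][j-1] if the characters match, else 1 + min(D[i-1][j], D[i][j-1], D[i-1][j-1]). Filling the table (rows: prefixes of 'owdqcu', columns: prefixes of 'owdqcjku'):
     ε  o  w  d  q  c  j  k  u
  ε  0  1  2  3  4  5  6  7  8
  o  1  0  1  2  3  4  5  6  7
  w  2  1  0  1  2  3  4  5  6
  d  3  2  1  0  1  2  3  4  5
  q  4  3  2  1  0  1  2  3  4
  c  5  4  3  2  1  0  1  2  3
  u  6  5  4  3  2  1  1  2  2
The bottom-right entry gives D[6][8] = 2, so no sequence of fewer than 2 edits works. Backtracking through the table gives one optimal edit sequence (2 edits):
  owdqcu → owdqcju (ins j @6)
  owdqcju → owdqcjku (ins k @7)
Edit distance = 2.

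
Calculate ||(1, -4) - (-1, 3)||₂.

√(Σ(x_i - y_i)²) = √((1 - (-1))² + (-4 - 3)²)
= √(2² + (-7)²) = √(4 + 49) = √53 ≈ 7.2801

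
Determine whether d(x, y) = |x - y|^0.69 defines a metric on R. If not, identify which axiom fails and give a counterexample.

Yes. With 0 < p = 0.69 ≤ 1, d(x,y) = |x-y|^0.69 is a metric on R. Non-negativity and symmetry are immediate; |x-y|^0.69 = 0 ⟺ |x-y| = 0 ⟺ x = y. For the triangle inequality, the function t ↦ t^0.69 is subadditive on [0,∞) when p ≤ 1, so |x-z|^0.69 ≤ (|x-y| + |y-z|)^0.69 ≤ |x-y|^0.69 + |y-z|^0.69.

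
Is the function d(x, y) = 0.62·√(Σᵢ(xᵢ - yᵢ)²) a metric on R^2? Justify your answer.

Yes. The L2 (Euclidean) norm induces a metric on R^2, and multiplying a metric by a positive constant 0.62 > 0 preserves all four axioms: non-negativity (0.62·||x-y|| ≥ 0), identity (0.62·||x-y|| = 0 ⟺ ||x-y|| = 0 ⟺ x = y), symmetry (||x-y|| = ||y-x||), and the triangle inequality (0.62·||x-z|| ≤ 0.62·||x-y|| + 0.62·||y-z||). So d is a metric.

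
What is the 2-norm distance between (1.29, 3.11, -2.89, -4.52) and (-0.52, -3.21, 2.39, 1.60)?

(Σ|x_i - y_i|^2)^(1/2) = (|1.29 - (-0.52)|^2 + |3.11 - (-3.21)|^2 + |-2.89 - 2.39|^2 + |-4.52 - 1.6|^2)^(1/2)
= (1.81^2 + 6.32^2 + 5.28^2 + 6.12^2)^(1/2) = (3.2761 + 39.9424 + 27.8784 + 37.4544)^(1/2) = (108.5513)^(1/2) ≈ 10.4188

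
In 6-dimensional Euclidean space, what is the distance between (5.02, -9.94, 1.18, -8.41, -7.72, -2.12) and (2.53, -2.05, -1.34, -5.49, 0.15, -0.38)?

√(Σ(x_i - y_i)²) = √((5.02 - 2.53)² + (-9.94 - (-2.05))² + (1.18 - (-1.34))² + (-8.41 - (-5.49))² + (-7.72 - 0.15)² + (-2.12 - (-0.38))²)
= √(2.49² + (-7.89)² + 2.52² + (-2.92)² + (-7.87)² + (-1.74)²) = √(6.2001 + 62.2521 + 6.3504 + 8.5264 + 61.9369 + 3.0276) = √148.2935 ≈ 12.1776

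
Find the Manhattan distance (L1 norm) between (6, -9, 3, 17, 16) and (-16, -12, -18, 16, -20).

Σ|x_i - y_i| = |6 - (-16)| + |-9 - (-12)| + |3 - (-18)| + |17 - 16| + |16 - (-20)| = 22 + 3 + 21 + 1 + 36 = 83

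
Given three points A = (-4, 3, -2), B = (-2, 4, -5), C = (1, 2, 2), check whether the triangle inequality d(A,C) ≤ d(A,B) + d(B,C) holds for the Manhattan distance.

d(A,B) = 2 + 1 + 3 = 6, d(B,C) = 3 + 2 + 7 = 12, d(A,C) = 5 + 1 + 4 = 10.
d(A,C) = 10 ≤ 6 + 12 = 18. Triangle inequality is satisfied.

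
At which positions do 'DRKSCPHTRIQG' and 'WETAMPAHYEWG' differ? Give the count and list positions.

Differing positions: 1, 2, 3, 4, 5, 7, 8, 9, 10, 11. Hamming distance = 10.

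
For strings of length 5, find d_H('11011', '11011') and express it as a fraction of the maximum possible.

Differing positions: none. Hamming distance = 0. The maximum possible Hamming distance for length-5 strings is 5, so d_H/5 = 0/5 = 0.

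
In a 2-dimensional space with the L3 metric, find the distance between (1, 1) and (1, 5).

(Σ|x_i - y_i|^3)^(1/3) = (|1 - 1|^3 + |1 - 5|^3)^(1/3)
= (0^3 + 4^3)^(1/3) = (0 + 64)^(1/3) = (64)^(1/3) = 4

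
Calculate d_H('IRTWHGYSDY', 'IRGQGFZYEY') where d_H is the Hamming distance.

Differing positions: 3, 4, 5, 6, 7, 8, 9. Hamming distance = 7.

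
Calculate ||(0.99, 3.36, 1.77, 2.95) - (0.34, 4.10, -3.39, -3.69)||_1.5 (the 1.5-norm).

(Σ|x_i - y_i|^1.5)^(1/1.5) = (|0.99 - 0.34|^1.5 + |3.36 - 4.1|^1.5 + |1.77 - (-3.39)|^1.5 + |2.95 - (-3.69)|^1.5)^(1/1.5)
= (0.65^1.5 + 0.74^1.5 + 5.16^1.5 + 6.64^1.5)^(1/1.5) ≈ (0.524 + 0.6366 + 11.7213 + 17.1101)^(1/1.5) = (29.992)^(1/1.5) ≈ 9.6532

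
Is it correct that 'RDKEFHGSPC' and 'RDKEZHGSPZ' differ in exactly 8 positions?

Differing positions: 5, 10. Hamming distance = 2, so the claim that d_H = 8 is false.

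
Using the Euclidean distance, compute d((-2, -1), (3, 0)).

(Σ|x_i - y_i|^2)^(1/2) = (|-2 - 3|^2 + |-1 - 0|^2)^(1/2)
= (5^2 + 1^2)^(1/2) = (25 + 1)^(1/2) = (26)^(1/2) ≈ 5.099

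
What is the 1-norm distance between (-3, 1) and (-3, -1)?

Σ|x_i - y_i| = |-3 - (-3)| + |1 - (-1)| = 0 + 2 = 2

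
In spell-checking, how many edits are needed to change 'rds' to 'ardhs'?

Let D[i][j] be the edit distance between the first i characters of 'rds' and the first j characters of 'ardhs', with D[i][0] = i, D[0][j] = j, and D[i][j] = D[i-1][j-1] if the characters match, else 1 + min(D[i-1][j], D[i][j-1], D[i-1][j-1]). Filling the table (rows: prefixes of 'rds', columns: prefixes of 'ardhs'):
     ε  a  r  d  h  s
  ε  0  1  2  3  4  5
  r  1  1  1  2  3  4
  d  2  2  2  1  2  3
  s  3  3  3  2  2  2
The bottom-right entry gives D[3][5] = 2, so no sequence of fewer than 2 edits works. Backtracking through the table gives one optimal edit sequence (2 edits):
  rds → ards (ins a @1)
  ards → ardhs (ins h @4)
Edit distance = 2.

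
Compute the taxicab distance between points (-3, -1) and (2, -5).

Σ|x_i - y_i| = |-3 - 2| + |-1 - (-5)| = 5 + 4 = 9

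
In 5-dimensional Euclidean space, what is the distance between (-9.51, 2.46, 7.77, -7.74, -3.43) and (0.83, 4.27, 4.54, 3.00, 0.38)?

√(Σ(x_i - y_i)²) = √((-9.51 - 0.83)² + (2.46 - 4.27)² + (7.77 - 4.54)² + (-7.74 - 3)² + (-3.43 - 0.38)²)
= √((-10.34)² + (-1.81)² + 3.23² + (-10.74)² + (-3.81)²) = √(106.9156 + 3.2761 + 10.4329 + 115.3476 + 14.5161) = √250.4883 ≈ 15.8268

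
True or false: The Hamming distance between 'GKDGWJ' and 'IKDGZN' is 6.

Differing positions: 1, 5, 6. Hamming distance = 3, so the claim that d_H = 6 is false.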